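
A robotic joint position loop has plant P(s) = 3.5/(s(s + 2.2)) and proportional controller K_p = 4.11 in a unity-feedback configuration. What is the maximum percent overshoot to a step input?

The closed-loop denominator s² + 2.2s + 14.39 gives ω_n = √14.39 = 3.793 and ζ = 2.2/(2ω_n) = 0.29.
%OS = 100·exp(−πζ/√(1−ζ²)) = 100·exp(−π·0.29/√0.9159) = 38.6%.

38.6%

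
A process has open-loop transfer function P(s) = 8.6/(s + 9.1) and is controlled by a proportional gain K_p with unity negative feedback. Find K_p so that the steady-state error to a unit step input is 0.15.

K_p = 6

Steady-state error for a unit step on this type-0 loop is 1/(1 + K_p·P(0)).
P(0) = 0.9451. Require 1/(1 + K_p·0.9451) = 0.15, so 1 + 0.9451·K_p = 6.667.
K_p = (6.667 − 1)/0.9451 = 6.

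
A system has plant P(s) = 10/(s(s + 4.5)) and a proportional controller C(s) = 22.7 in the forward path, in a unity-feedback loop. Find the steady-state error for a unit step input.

0

The open loop C(s)P(s) has a pole at the origin (type 1), so the static position error constant is infinite and e_ss = 1/(1+∞) = 0.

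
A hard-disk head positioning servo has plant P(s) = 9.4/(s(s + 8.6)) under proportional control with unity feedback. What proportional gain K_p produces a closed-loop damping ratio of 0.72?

K_p = 3.79

Closed-loop characteristic equation: s² + 8.6s + K_p·9.4 = 0.
So ω_n = √(9.4K_p) and 2ζω_n = 8.6, giving ζ = 8.6/(2√(9.4K_p)).
Setting ζ = 0.72: √(9.4K_p) = 8.6/(2·0.72) = 5.972, so K_p = 35.67/9.4 = 3.79.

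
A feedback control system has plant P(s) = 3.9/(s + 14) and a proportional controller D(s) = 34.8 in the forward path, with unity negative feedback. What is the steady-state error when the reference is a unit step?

The loop is type 0. Static position error constant K_pos = D(0)·P(0) = 34.8·0.2786 = 9.694.
Steady-state error to a unit step: e_ss = 1/(1+K_pos) = 1/10.69 = 0.0935.

0.0935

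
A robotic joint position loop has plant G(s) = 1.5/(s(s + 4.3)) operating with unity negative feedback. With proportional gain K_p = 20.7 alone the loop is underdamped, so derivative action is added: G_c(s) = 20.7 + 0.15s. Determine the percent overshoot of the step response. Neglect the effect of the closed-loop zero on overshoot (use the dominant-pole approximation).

Forward path: (20.7 + 0.15s)·1.5/(s(s+4.3)). The closed-loop characteristic equation is s² + (4.3 + 1.5·0.15)s + 1.5·20.7 = 0.
That is s² + 4.525s + 31.05 = 0, so ω_n = 5.572 rad/s and ζ = 4.525/(2·5.572) = 0.406.
%OS = 100·exp(−πζ/√(1−ζ²)) = 24.8%.

24.8%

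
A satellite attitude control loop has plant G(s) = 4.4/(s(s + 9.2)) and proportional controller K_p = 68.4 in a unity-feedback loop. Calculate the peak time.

From 1 + K_pG(s) = 0: s² + 9.2s + 301 = 0 ⇒ ω_n = 17.35, ζ = 0.2652.
Damped frequency ω_d = ω_n√(1−ζ²) = 16.73 rad/s, so peak time T_p = π/ω_d = 0.188 s.

T_p = 0.188 s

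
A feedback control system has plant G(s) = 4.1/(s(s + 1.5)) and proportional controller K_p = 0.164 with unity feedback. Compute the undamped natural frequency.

ω_n = 0.82 rad/s

With unity feedback the closed-loop characteristic equation is s² + 1.5s + 0.164·4.1 = s² + 1.5s + 0.6724 = 0.
Matching s² + 2ζω_n s + ω_n²: ω_n = √0.6724 = 0.82 rad/s and 2ζω_n = 1.5, so ζ = 1.5/(2·0.82) = 0.915.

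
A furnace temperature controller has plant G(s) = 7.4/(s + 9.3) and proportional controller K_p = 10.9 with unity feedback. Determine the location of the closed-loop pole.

Closed-loop transfer function: T(s) = K_p·G(s)/(1 + K_p·G(s)) = 80.66/(s + 9.3 + 80.66) = 80.66/(s + 89.96).
The closed-loop pole is at s = −89.96.

s = -89.96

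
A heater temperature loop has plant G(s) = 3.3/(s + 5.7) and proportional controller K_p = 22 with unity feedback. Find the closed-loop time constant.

Closed-loop transfer function: T(s) = K_p·G(s)/(1 + K_p·G(s)) = 72.6/(s + 5.7 + 72.6) = 72.6/(s + 78.3).
Time constant τ = 1/78.3 = 0.0128 s.

τ = 0.0128 s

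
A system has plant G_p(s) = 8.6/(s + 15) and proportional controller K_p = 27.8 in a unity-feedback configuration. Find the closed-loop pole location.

s = -254.1

Closed-loop transfer function: T(s) = K_p·G_p(s)/(1 + K_p·G_p(s)) = 239.1/(s + 15 + 239.1) = 239.1/(s + 254.1).
The closed-loop pole is at s = −254.1.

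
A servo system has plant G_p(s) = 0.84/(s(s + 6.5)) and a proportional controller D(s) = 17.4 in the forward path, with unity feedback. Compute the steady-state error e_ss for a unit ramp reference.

0.445

The loop has one pole at the origin (type 1). Velocity error constant K_v = lim_{s→0} s·D(s)G_p(s) = 17.4·0.84/6.5 = 2.249.
Steady-state error to a unit ramp: e_ss = 1/K_v = 0.445.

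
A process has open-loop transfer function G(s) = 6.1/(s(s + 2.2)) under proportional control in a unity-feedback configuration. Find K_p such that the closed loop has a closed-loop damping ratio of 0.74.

Closed-loop characteristic equation: s² + 2.2s + K_p·6.1 = 0.
So ω_n = √(6.1K_p) and 2ζω_n = 2.2, giving ζ = 2.2/(2√(6.1K_p)).
Setting ζ = 0.74: √(6.1K_p) = 2.2/(2·0.74) = 1.486, so K_p = 2.21/6.1 = 0.362.

K_p = 0.362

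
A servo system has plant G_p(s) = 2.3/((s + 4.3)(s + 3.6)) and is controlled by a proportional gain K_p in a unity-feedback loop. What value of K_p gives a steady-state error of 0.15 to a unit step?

K_p = 38.1

Steady-state error for a unit step on this type-0 loop is 1/(1 + K_p·G_p(0)).
G_p(0) = 0.1486. Require 1/(1 + K_p·0.1486) = 0.15, so 1 + 0.1486·K_p = 6.667.
K_p = (6.667 − 1)/0.1486 = 38.1.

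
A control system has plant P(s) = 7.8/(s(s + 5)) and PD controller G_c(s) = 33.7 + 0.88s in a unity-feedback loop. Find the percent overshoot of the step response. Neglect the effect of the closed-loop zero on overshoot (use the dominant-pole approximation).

29.1%

Forward path: (33.7 + 0.88s)·7.8/(s(s+5)). The closed-loop characteristic equation is s² + (5 + 7.8·0.88)s + 7.8·33.7 = 0.
That is s² + 11.86s + 262.9 = 0, so ω_n = 16.21 rad/s and ζ = 11.86/(2·16.21) = 0.3659.
%OS = 100·exp(−πζ/√(1−ζ²)) = 29.1%.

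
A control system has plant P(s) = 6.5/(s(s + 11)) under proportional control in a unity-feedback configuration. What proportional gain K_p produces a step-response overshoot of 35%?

From %OS = 100·exp(−πζ/√(1−ζ²)) = 35%, ζ = −ln(0.35)/√(π²+ln²(0.35)) = 0.3169.
Characteristic equation s² + 11s + 6.5K_p = 0 gives ζ = 11/(2√(6.5K_p)).
Setting ζ = 0.3169: √(6.5K_p) = 11/(2·0.3169) = 17.35, so K_p = 301.1/6.5 = 46.3.

K_p = 46.3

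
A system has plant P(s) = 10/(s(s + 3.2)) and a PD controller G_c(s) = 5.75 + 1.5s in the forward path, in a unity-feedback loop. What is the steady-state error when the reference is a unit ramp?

The loop has one pole at the origin (type 1). Velocity error constant K_v = lim_{s→0} s·G_c(s)P(s) = 5.75·10/3.2 = 17.97.
Steady-state error to a unit ramp: e_ss = 1/K_v = 0.0557.

0.0557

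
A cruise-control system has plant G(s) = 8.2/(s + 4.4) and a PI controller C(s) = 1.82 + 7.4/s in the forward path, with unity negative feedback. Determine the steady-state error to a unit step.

The open loop C(s)G(s) has a pole at the origin (type 1), so the static position error constant is infinite and e_ss = 1/(1+∞) = 0.

0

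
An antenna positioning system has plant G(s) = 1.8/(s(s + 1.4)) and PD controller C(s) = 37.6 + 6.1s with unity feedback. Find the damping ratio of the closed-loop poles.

Forward path: (37.6 + 6.1s)·1.8/(s(s+1.4)). The closed-loop characteristic equation is s² + (1.4 + 1.8·6.1)s + 1.8·37.6 = 0.
That is s² + 12.38s + 67.68 = 0, so ω_n = 8.227 rad/s and ζ = 12.38/(2·8.227) = 0.7524.

ζ = 0.752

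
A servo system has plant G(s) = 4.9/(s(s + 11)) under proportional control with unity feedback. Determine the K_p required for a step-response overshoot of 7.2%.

K_p = 15

From %OS = 100·exp(−πζ/√(1−ζ²)) = 7.2%, ζ = −ln(0.072)/√(π²+ln²(0.072)) = 0.6421.
Characteristic equation s² + 11s + 4.9K_p = 0 gives ζ = 11/(2√(4.9K_p)).
Setting ζ = 0.6421: √(4.9K_p) = 11/(2·0.6421) = 8.566, so K_p = 73.38/4.9 = 15.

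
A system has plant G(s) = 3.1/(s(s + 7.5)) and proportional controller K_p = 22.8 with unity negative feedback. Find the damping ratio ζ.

The closed-loop denominator is s(s+7.5) + 22.8·3.1 = s² + 7.5s + 70.68.
Matching s² + 2ζω_n s + ω_n²: ω_n = √70.68 = 8.407 rad/s and 2ζω_n = 7.5, so ζ = 7.5/(2·8.407) = 0.446.

ζ = 0.446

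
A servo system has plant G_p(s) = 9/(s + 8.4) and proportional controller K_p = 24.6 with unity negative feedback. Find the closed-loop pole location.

s = -229.8

Closed-loop transfer function: T(s) = K_p·G_p(s)/(1 + K_p·G_p(s)) = 221.4/(s + 8.4 + 221.4) = 221.4/(s + 229.8).
The closed-loop pole is at s = −229.8.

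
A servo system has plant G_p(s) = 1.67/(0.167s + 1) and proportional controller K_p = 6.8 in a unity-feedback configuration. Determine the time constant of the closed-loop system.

τ = 0.0135 s

Closed loop: T(s) = K_p·G_p/(1+K_p·G_p) = 11.36/(0.167s + 1 + 11.36), with pole at s = −(1 + 11.36)/0.167 = −73.99.
Closed-loop time constant τ = 1/73.99 = 0.0135 s.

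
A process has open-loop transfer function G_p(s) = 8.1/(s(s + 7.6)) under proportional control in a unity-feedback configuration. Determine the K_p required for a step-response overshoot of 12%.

K_p = 5.7

From %OS = 100·exp(−πζ/√(1−ζ²)) = 12%, ζ = −ln(0.12)/√(π²+ln²(0.12)) = 0.5594.
Characteristic equation s² + 7.6s + 8.1K_p = 0 gives ζ = 7.6/(2√(8.1K_p)).
Setting ζ = 0.5594: √(8.1K_p) = 7.6/(2·0.5594) = 6.793, so K_p = 46.14/8.1 = 5.7.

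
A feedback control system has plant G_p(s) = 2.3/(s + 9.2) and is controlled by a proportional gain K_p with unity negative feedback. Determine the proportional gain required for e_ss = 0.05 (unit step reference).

Steady-state error for a unit step on this type-0 loop is 1/(1 + K_p·G_p(0)).
G_p(0) = 0.25. Require 1/(1 + K_p·0.25) = 0.05, so 1 + 0.25·K_p = 20.
K_p = (20 − 1)/0.25 = 76.

K_p = 76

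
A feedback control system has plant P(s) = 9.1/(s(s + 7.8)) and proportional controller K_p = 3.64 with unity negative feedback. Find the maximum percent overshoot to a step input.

From 1 + K_pP(s) = 0: s² + 7.8s + 33.12 = 0 ⇒ ω_n = 5.755, ζ = 0.6776.
%OS = 100·exp(−πζ/√(1−ζ²)) = 100·exp(−π·0.6776/√0.5408) = 5.53%.

5.53%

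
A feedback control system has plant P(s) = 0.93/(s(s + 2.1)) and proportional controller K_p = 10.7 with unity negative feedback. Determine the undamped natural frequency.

The closed-loop denominator is s(s+2.1) + 10.7·0.93 = s² + 2.1s + 9.951.
Matching s² + 2ζω_n s + ω_n²: ω_n = √9.951 = 3.155 rad/s and 2ζω_n = 2.1, so ζ = 2.1/(2·3.155) = 0.333.

ω_n = 3.15 rad/s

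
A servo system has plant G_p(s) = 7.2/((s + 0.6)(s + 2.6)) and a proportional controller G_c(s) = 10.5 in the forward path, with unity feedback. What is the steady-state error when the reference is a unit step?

0.0202

The loop is type 0. Static position error constant K_pos = G_c(0)·G_p(0) = 10.5·4.615 = 48.46.
Steady-state error to a unit step: e_ss = 1/(1+K_pos) = 1/49.46 = 0.0202.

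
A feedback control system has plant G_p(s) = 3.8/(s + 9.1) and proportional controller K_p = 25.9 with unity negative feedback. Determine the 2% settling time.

T_s ≈ 0.0372 s

Closed-loop transfer function: T(s) = K_p·G_p(s)/(1 + K_p·G_p(s)) = 98.42/(s + 9.1 + 98.42) = 98.42/(s + 107.5).
Time constant τ = 1/107.5 = 0.009301 s, so the 2% settling time is about 4τ = 0.0372 s.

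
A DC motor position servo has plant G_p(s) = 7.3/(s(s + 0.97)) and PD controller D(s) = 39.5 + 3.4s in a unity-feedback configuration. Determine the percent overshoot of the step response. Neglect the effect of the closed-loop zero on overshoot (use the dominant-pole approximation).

Forward path: (39.5 + 3.4s)·7.3/(s(s+0.97)). The closed-loop characteristic equation is s² + (0.97 + 7.3·3.4)s + 7.3·39.5 = 0.
That is s² + 25.79s + 288.3 = 0, so ω_n = 16.98 rad/s and ζ = 25.79/(2·16.98) = 0.7594.
%OS = 100·exp(−πζ/√(1−ζ²)) = 2.56%.

2.56%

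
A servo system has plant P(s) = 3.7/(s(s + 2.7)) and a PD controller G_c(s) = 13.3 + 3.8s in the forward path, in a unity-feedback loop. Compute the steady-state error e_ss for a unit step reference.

0

The open loop G_c(s)P(s) has a pole at the origin (type 1), so the static position error constant is infinite and e_ss = 1/(1+∞) = 0.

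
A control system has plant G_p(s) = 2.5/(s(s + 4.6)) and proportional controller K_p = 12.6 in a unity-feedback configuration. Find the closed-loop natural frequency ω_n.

ω_n = 5.61 rad/s

With unity feedback the closed-loop characteristic equation is s² + 4.6s + 12.6·2.5 = s² + 4.6s + 31.5 = 0.
Matching s² + 2ζω_n s + ω_n²: ω_n = √31.5 = 5.612 rad/s and 2ζω_n = 4.6, so ζ = 4.6/(2·5.612) = 0.41.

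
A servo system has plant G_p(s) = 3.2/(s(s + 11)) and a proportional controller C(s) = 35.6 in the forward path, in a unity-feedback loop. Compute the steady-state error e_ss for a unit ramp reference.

The loop has one pole at the origin (type 1). Velocity error constant K_v = lim_{s→0} s·C(s)G_p(s) = 35.6·3.2/11 = 10.36.
Steady-state error to a unit ramp: e_ss = 1/K_v = 0.0966.

0.0966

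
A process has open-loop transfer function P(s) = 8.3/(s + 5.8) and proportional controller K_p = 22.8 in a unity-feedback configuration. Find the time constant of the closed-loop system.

Closed-loop transfer function: T(s) = K_p·P(s)/(1 + K_p·P(s)) = 189.2/(s + 5.8 + 189.2) = 189.2/(s + 195).
Time constant τ = 1/195 = 0.00513 s.

τ = 0.00513 s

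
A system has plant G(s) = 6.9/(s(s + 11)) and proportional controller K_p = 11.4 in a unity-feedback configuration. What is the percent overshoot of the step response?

8.35%

The closed-loop denominator s² + 11s + 78.66 gives ω_n = √78.66 = 8.869 and ζ = 11/(2ω_n) = 0.6201.
%OS = 100·exp(−πζ/√(1−ζ²)) = 100·exp(−π·0.6201/√0.6154) = 8.35%.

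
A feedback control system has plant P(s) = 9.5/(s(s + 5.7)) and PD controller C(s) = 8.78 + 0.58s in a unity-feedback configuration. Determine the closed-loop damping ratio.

Forward path: (8.78 + 0.58s)·9.5/(s(s+5.7)). The closed-loop characteristic equation is s² + (5.7 + 9.5·0.58)s + 9.5·8.78 = 0.
That is s² + 11.21s + 83.41 = 0, so ω_n = 9.133 rad/s and ζ = 11.21/(2·9.133) = 0.6137.

ζ = 0.614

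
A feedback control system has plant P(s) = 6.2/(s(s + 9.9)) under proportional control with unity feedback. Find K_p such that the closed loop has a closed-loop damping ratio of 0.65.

Closed-loop characteristic equation: s² + 9.9s + K_p·6.2 = 0.
So ω_n = √(6.2K_p) and 2ζω_n = 9.9, giving ζ = 9.9/(2√(6.2K_p)).
Setting ζ = 0.65: √(6.2K_p) = 9.9/(2·0.65) = 7.615, so K_p = 57.99/6.2 = 9.35.

K_p = 9.35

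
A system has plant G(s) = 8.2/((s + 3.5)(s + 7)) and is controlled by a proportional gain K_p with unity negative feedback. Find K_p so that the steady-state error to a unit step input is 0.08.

K_p = 34.4

For a type-0 loop with proportional control, e_ss = 1/(1 + K_p·G(0)).
G(0) = 0.3347. Require 1/(1 + K_p·0.3347) = 0.08, so 1 + 0.3347·K_p = 12.5.
K_p = (12.5 − 1)/0.3347 = 34.4.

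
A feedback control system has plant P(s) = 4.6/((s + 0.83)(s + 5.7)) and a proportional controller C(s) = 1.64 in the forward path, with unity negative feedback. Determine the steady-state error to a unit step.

0.385

The loop is type 0. Static position error constant K_pos = C(0)·P(0) = 1.64·0.9723 = 1.595.
Steady-state error to a unit step: e_ss = 1/(1+K_pos) = 1/2.595 = 0.385.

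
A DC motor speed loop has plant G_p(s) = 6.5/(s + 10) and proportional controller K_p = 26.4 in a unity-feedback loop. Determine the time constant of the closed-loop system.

τ = 0.00551 s

Closed-loop transfer function: T(s) = K_p·G_p(s)/(1 + K_p·G_p(s)) = 171.6/(s + 10 + 171.6) = 171.6/(s + 181.6).
Time constant τ = 1/181.6 = 0.00551 s.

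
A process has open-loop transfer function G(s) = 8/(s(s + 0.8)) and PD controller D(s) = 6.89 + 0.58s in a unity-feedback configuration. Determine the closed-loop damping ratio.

Forward path: (6.89 + 0.58s)·8/(s(s+0.8)). The closed-loop characteristic equation is s² + (0.8 + 8·0.58)s + 8·6.89 = 0.
That is s² + 5.44s + 55.12 = 0, so ω_n = 7.424 rad/s and ζ = 5.44/(2·7.424) = 0.3664.

ζ = 0.366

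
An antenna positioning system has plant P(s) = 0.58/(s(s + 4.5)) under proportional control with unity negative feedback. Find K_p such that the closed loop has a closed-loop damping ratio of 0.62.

Closed-loop characteristic equation: s² + 4.5s + K_p·0.58 = 0.
So ω_n = √(0.58K_p) and 2ζω_n = 4.5, giving ζ = 4.5/(2√(0.58K_p)).
Setting ζ = 0.62: √(0.58K_p) = 4.5/(2·0.62) = 3.629, so K_p = 13.17/0.58 = 22.7.

K_p = 22.7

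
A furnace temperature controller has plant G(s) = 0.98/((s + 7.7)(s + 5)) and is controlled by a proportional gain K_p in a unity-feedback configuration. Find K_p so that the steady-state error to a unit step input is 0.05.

K_p = 746

For a type-0 loop with proportional control, e_ss = 1/(1 + K_p·G(0)).
G(0) = 0.02545. Require 1/(1 + K_p·0.02545) = 0.05, so 1 + 0.02545·K_p = 20.
K_p = (20 − 1)/0.02545 = 746.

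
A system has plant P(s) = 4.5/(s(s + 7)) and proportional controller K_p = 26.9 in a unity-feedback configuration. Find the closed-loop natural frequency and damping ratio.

ω_n = 11 rad/s, ζ = 0.318

The closed-loop denominator is s(s+7) + 26.9·4.5 = s² + 7s + 121.
So ω_n² = 121 ⇒ ω_n = 11 rad/s, and ζ = 7/(2ω_n) = 0.318.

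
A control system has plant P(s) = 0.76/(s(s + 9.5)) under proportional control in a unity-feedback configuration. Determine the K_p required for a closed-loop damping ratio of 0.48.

K_p = 129

Closed-loop characteristic equation: s² + 9.5s + K_p·0.76 = 0.
So ω_n = √(0.76K_p) and 2ζω_n = 9.5, giving ζ = 9.5/(2√(0.76K_p)).
Setting ζ = 0.48: √(0.76K_p) = 9.5/(2·0.48) = 9.896, so K_p = 97.93/0.76 = 129.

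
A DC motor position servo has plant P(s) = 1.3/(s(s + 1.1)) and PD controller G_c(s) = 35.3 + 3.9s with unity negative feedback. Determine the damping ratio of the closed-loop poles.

Forward path: (35.3 + 3.9s)·1.3/(s(s+1.1)). The closed-loop characteristic equation is s² + (1.1 + 1.3·3.9)s + 1.3·35.3 = 0.
That is s² + 6.17s + 45.89 = 0, so ω_n = 6.774 rad/s and ζ = 6.17/(2·6.774) = 0.4554.

ζ = 0.455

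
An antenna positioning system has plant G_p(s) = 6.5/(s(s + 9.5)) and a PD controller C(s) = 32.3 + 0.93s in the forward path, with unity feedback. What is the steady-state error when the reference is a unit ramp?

0.0452

The loop has one pole at the origin (type 1). Velocity error constant K_v = lim_{s→0} s·C(s)G_p(s) = 32.3·6.5/9.5 = 22.1.
Steady-state error to a unit ramp: e_ss = 1/K_v = 0.0452.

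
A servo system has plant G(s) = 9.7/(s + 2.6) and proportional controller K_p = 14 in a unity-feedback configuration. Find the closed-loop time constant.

Closed-loop transfer function: T(s) = K_p·G(s)/(1 + K_p·G(s)) = 135.8/(s + 2.6 + 135.8) = 135.8/(s + 138.4).
Time constant τ = 1/138.4 = 0.00723 s.

τ = 0.00723 s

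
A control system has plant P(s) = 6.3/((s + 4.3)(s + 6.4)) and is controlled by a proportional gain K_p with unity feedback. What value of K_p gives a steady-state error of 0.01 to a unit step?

K_p = 432

For a type-0 loop with proportional control, e_ss = 1/(1 + K_p·P(0)).
P(0) = 0.2289. Require 1/(1 + K_p·0.2289) = 0.01, so 1 + 0.2289·K_p = 100.
K_p = (100 − 1)/0.2289 = 432.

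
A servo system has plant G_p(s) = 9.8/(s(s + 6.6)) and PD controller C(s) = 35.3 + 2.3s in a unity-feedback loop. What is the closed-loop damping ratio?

ζ = 0.783

Forward path: (35.3 + 2.3s)·9.8/(s(s+6.6)). The closed-loop characteristic equation is s² + (6.6 + 9.8·2.3)s + 9.8·35.3 = 0.
That is s² + 29.14s + 345.9 = 0, so ω_n = 18.6 rad/s and ζ = 29.14/(2·18.6) = 0.7834.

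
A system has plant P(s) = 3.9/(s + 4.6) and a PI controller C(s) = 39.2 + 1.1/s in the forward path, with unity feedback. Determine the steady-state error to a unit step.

0

The open loop C(s)P(s) has a pole at the origin (type 1), so the static position error constant is infinite and e_ss = 1/(1+∞) = 0.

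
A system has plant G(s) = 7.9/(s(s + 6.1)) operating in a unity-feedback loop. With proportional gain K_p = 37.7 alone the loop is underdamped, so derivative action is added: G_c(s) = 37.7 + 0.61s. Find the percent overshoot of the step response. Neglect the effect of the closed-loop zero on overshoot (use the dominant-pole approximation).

35.1%

Forward path: (37.7 + 0.61s)·7.9/(s(s+6.1)). The closed-loop characteristic equation is s² + (6.1 + 7.9·0.61)s + 7.9·37.7 = 0.
That is s² + 10.92s + 297.8 = 0, so ω_n = 17.26 rad/s and ζ = 10.92/(2·17.26) = 0.3164.
%OS = 100·exp(−πζ/√(1−ζ²)) = 35.1%.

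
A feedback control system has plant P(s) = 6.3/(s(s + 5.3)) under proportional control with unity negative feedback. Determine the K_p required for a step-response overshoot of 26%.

From %OS = 100·exp(−πζ/√(1−ζ²)) = 26%, ζ = −ln(0.26)/√(π²+ln²(0.26)) = 0.3941.
Characteristic equation s² + 5.3s + 6.3K_p = 0 gives ζ = 5.3/(2√(6.3K_p)).
Setting ζ = 0.3941: √(6.3K_p) = 5.3/(2·0.3941) = 6.724, so K_p = 45.22/6.3 = 7.18.

K_p = 7.18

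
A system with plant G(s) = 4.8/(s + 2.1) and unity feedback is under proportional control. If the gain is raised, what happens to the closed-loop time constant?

The closed-loop bandwidth 2.1+K_p·4.8 grows with K_p, so τ shrinks.

decrease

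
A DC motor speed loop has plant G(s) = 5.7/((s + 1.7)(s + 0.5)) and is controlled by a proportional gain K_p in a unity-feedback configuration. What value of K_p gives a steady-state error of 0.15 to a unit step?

K_p = 0.845

Steady-state error for a unit step on this type-0 loop is 1/(1 + K_p·G(0)).
G(0) = 6.706. Require 1/(1 + K_p·6.706) = 0.15, so 1 + 6.706·K_p = 6.667.
K_p = (6.667 − 1)/6.706 = 0.845.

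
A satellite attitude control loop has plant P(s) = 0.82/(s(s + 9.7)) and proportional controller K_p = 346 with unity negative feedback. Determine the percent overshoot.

The closed-loop denominator s² + 9.7s + 283.7 gives ω_n = √283.7 = 16.84 and ζ = 9.7/(2ω_n) = 0.2879.
%OS = 100·exp(−πζ/√(1−ζ²)) = 100·exp(−π·0.2879/√0.9171) = 38.9%.

38.9%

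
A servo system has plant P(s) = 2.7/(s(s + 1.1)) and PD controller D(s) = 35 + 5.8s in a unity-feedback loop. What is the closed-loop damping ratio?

Forward path: (35 + 5.8s)·2.7/(s(s+1.1)). The closed-loop characteristic equation is s² + (1.1 + 2.7·5.8)s + 2.7·35 = 0.
That is s² + 16.76s + 94.5 = 0, so ω_n = 9.721 rad/s and ζ = 16.76/(2·9.721) = 0.862.

ζ = 0.862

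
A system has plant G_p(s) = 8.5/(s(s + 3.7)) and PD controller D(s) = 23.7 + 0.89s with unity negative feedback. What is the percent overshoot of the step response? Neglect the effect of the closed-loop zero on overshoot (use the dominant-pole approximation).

Forward path: (23.7 + 0.89s)·8.5/(s(s+3.7)). The closed-loop characteristic equation is s² + (3.7 + 8.5·0.89)s + 8.5·23.7 = 0.
That is s² + 11.27s + 201.4 = 0, so ω_n = 14.19 rad/s and ζ = 11.27/(2·14.19) = 0.3968.
%OS = 100·exp(−πζ/√(1−ζ²)) = 25.7%.

25.7%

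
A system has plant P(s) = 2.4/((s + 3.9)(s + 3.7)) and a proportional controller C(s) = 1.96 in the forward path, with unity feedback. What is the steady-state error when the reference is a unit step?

The loop is type 0. Static position error constant K_pos = C(0)·P(0) = 1.96·0.1663 = 0.326.
Steady-state error to a unit step: e_ss = 1/(1+K_pos) = 1/1.326 = 0.754.

0.754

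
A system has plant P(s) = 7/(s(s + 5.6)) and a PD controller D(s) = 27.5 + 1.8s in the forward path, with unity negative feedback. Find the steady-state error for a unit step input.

The open loop D(s)P(s) has a pole at the origin (type 1), so the static position error constant is infinite and e_ss = 1/(1+∞) = 0.

0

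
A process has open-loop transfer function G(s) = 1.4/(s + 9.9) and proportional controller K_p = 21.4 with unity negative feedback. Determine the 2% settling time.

Closed-loop transfer function: T(s) = K_p·G(s)/(1 + K_p·G(s)) = 29.96/(s + 9.9 + 29.96) = 29.96/(s + 39.86).
Time constant τ = 1/39.86 = 0.02509 s, so the 2% settling time is about 4τ = 0.1 s.

T_s ≈ 0.1 s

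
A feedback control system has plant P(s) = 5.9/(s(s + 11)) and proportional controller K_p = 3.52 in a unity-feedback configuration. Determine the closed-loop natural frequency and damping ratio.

1 + K_p·P(s) = 0 gives s² + 11s + 20.77 = 0.
Matching s² + 2ζω_n s + ω_n²: ω_n = √20.77 = 4.557 rad/s and 2ζω_n = 11, so ζ = 11/(2·4.557) = 1.21.

ω_n = 4.56 rad/s, ζ = 1.21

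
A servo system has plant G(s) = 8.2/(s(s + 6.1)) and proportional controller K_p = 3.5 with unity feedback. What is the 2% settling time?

T_s ≈ 1.31 s

From 1 + K_pG(s) = 0: s² + 6.1s + 28.7 = 0 ⇒ ω_n = 5.357, ζ = 0.5693.
2% settling time T_s ≈ 4/(ζω_n) = 4/3.05 = 1.31 s.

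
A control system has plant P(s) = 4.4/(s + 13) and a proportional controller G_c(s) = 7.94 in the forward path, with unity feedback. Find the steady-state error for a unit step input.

The loop is type 0. Static position error constant K_pos = G_c(0)·P(0) = 7.94·0.3385 = 2.687.
Steady-state error to a unit step: e_ss = 1/(1+K_pos) = 1/3.687 = 0.271.

0.271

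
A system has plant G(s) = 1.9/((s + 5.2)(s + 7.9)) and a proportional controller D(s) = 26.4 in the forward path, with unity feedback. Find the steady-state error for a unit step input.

The loop is type 0. Static position error constant K_pos = D(0)·G(0) = 26.4·0.04625 = 1.221.
Steady-state error to a unit step: e_ss = 1/(1+K_pos) = 1/2.221 = 0.45.

0.45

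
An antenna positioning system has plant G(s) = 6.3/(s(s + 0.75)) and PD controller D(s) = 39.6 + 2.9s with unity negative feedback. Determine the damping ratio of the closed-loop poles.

ζ = 0.602

Forward path: (39.6 + 2.9s)·6.3/(s(s+0.75)). The closed-loop characteristic equation is s² + (0.75 + 6.3·2.9)s + 6.3·39.6 = 0.
That is s² + 19.02s + 249.5 = 0, so ω_n = 15.79 rad/s and ζ = 19.02/(2·15.79) = 0.6021.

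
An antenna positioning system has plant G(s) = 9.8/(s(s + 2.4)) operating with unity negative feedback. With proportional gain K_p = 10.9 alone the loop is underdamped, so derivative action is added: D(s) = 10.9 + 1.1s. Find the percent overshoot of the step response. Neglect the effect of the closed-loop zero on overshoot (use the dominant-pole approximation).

Forward path: (10.9 + 1.1s)·9.8/(s(s+2.4)). The closed-loop characteristic equation is s² + (2.4 + 9.8·1.1)s + 9.8·10.9 = 0.
That is s² + 13.18s + 106.8 = 0, so ω_n = 10.34 rad/s and ζ = 13.18/(2·10.34) = 0.6376.
%OS = 100·exp(−πζ/√(1−ζ²)) = 7.43%.

7.43%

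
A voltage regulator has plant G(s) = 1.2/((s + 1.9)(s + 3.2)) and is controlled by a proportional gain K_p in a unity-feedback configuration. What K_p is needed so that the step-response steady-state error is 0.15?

K_p = 28.7

Steady-state error for a unit step on this type-0 loop is 1/(1 + K_p·G(0)).
G(0) = 0.1974. Require 1/(1 + K_p·0.1974) = 0.15, so 1 + 0.1974·K_p = 6.667.
K_p = (6.667 − 1)/0.1974 = 28.7.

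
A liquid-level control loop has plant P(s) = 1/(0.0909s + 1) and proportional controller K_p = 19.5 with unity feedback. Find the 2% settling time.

Closed loop: T(s) = K_p·P/(1+K_p·P) = 19.5/(0.0909s + 1 + 19.5), with pole at s = −(1 + 19.5)/0.0909 = −225.5.
τ = 1/225.5 = 0.004434 s, so 2% settling time ≈ 4τ = 0.0177 s.

T_s ≈ 0.0177 s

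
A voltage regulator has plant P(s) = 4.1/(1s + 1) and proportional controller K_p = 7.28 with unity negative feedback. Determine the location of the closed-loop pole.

Closed loop: T(s) = K_p·P/(1+K_p·P) = 29.85/(1s + 1 + 29.85), with pole at s = −(1 + 29.85)/1 = −30.85.

s = -30.85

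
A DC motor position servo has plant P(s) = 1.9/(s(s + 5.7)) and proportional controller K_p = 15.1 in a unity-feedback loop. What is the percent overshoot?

Closed-loop characteristic equation: s² + 5.7s + 28.69 = 0, so ω_n = 5.356 rad/s and ζ = 5.7/(2·5.356) = 0.5321.
%OS = 100·exp(−πζ/√(1−ζ²)) = 100·exp(−π·0.5321/√0.7169) = 13.9%.

13.9%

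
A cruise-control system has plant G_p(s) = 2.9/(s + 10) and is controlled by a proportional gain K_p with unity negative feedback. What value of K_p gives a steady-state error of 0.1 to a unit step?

The loop is type 0, so e_ss(step) = 1/(1 + K_pos) with K_pos = K_p·G_p(0).
G_p(0) = 0.29. Require 1/(1 + K_p·0.29) = 0.1, so 1 + 0.29·K_p = 10.
K_p = (10 − 1)/0.29 = 31.

K_p = 31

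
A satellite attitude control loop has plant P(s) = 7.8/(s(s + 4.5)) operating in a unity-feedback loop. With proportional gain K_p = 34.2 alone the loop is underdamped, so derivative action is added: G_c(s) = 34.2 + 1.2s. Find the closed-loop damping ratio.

ζ = 0.424

Forward path: (34.2 + 1.2s)·7.8/(s(s+4.5)). The closed-loop characteristic equation is s² + (4.5 + 7.8·1.2)s + 7.8·34.2 = 0.
That is s² + 13.86s + 266.8 = 0, so ω_n = 16.33 rad/s and ζ = 13.86/(2·16.33) = 0.4243.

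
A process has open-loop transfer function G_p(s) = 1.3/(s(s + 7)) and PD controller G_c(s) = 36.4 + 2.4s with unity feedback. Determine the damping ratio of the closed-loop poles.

Forward path: (36.4 + 2.4s)·1.3/(s(s+7)). The closed-loop characteristic equation is s² + (7 + 1.3·2.4)s + 1.3·36.4 = 0.
That is s² + 10.12s + 47.32 = 0, so ω_n = 6.879 rad/s and ζ = 10.12/(2·6.879) = 0.7356.

ζ = 0.736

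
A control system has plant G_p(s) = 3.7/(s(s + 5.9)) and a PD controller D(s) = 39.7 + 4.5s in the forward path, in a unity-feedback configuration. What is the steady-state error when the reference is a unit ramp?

0.0402

The loop has one pole at the origin (type 1). Velocity error constant K_v = lim_{s→0} s·D(s)G_p(s) = 39.7·3.7/5.9 = 24.9.
Steady-state error to a unit ramp: e_ss = 1/K_v = 0.0402.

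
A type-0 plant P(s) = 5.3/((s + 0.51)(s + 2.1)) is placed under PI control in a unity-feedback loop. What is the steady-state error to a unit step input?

The PI controller's integrator makes the forward path type 1, so e_ss to a step is zero.

0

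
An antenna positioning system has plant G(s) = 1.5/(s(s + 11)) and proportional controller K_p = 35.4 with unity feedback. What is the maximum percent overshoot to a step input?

From 1 + K_pG(s) = 0: s² + 11s + 53.1 = 0 ⇒ ω_n = 7.287, ζ = 0.7548.
%OS = 100·exp(−πζ/√(1−ζ²)) = 100·exp(−π·0.7548/√0.4303) = 2.69%.

2.69%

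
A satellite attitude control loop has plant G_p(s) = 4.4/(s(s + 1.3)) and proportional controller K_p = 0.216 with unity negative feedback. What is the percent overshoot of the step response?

The closed-loop denominator s² + 1.3s + 0.9504 gives ω_n = √0.9504 = 0.9749 and ζ = 1.3/(2ω_n) = 0.6667.
%OS = 100·exp(−πζ/√(1−ζ²)) = 100·exp(−π·0.6667/√0.5555) = 6.02%.

6.02%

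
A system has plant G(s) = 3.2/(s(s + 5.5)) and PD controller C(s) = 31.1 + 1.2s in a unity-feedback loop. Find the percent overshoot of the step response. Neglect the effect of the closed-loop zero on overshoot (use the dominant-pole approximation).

Forward path: (31.1 + 1.2s)·3.2/(s(s+5.5)). The closed-loop characteristic equation is s² + (5.5 + 3.2·1.2)s + 3.2·31.1 = 0.
That is s² + 9.34s + 99.52 = 0, so ω_n = 9.976 rad/s and ζ = 9.34/(2·9.976) = 0.4681.
%OS = 100·exp(−πζ/√(1−ζ²)) = 18.9%.

18.9%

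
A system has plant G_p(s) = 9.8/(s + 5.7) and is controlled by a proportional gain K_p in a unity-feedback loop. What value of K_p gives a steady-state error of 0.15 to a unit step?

For a type-0 loop with proportional control, e_ss = 1/(1 + K_p·G_p(0)).
G_p(0) = 1.719. Require 1/(1 + K_p·1.719) = 0.15, so 1 + 1.719·K_p = 6.667.
K_p = (6.667 − 1)/1.719 = 3.3.

K_p = 3.3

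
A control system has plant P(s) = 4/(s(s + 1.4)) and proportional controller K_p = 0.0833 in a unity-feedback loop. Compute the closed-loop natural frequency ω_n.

The closed-loop denominator is s(s+1.4) + 0.0833·4 = s² + 1.4s + 0.3332.
So ω_n² = 0.3332 ⇒ ω_n = 0.5772 rad/s, and ζ = 1.4/(2ω_n) = 1.21.

ω_n = 0.577 rad/s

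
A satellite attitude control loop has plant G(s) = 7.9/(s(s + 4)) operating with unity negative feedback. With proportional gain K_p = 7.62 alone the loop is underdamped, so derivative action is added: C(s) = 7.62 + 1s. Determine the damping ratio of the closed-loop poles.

Forward path: (7.62 + 1s)·7.9/(s(s+4)). The closed-loop characteristic equation is s² + (4 + 7.9·1)s + 7.9·7.62 = 0.
That is s² + 11.9s + 60.2 = 0, so ω_n = 7.759 rad/s and ζ = 11.9/(2·7.759) = 0.7669.

ζ = 0.767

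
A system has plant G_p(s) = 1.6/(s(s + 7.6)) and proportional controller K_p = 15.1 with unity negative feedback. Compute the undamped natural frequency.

ω_n = 4.92 rad/s

The closed-loop denominator is s(s+7.6) + 15.1·1.6 = s² + 7.6s + 24.16.
Matching s² + 2ζω_n s + ω_n²: ω_n = √24.16 = 4.915 rad/s and 2ζω_n = 7.6, so ζ = 7.6/(2·4.915) = 0.773.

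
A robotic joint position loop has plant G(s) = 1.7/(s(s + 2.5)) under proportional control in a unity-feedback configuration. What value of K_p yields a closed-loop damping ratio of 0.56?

Closed-loop characteristic equation: s² + 2.5s + K_p·1.7 = 0.
So ω_n = √(1.7K_p) and 2ζω_n = 2.5, giving ζ = 2.5/(2√(1.7K_p)).
Setting ζ = 0.56: √(1.7K_p) = 2.5/(2·0.56) = 2.232, so K_p = 4.982/1.7 = 2.93.

K_p = 2.93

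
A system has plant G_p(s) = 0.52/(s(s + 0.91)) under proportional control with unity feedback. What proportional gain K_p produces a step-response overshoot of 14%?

From %OS = 100·exp(−πζ/√(1−ζ²)) = 14%, ζ = −ln(0.14)/√(π²+ln²(0.14)) = 0.5305.
Characteristic equation s² + 0.91s + 0.52K_p = 0 gives ζ = 0.91/(2√(0.52K_p)).
Setting ζ = 0.5305: √(0.52K_p) = 0.91/(2·0.5305) = 0.8577, so K_p = 0.7356/0.52 = 1.41.

K_p = 1.41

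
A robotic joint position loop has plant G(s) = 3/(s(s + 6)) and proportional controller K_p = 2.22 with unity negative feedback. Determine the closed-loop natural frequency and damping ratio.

ω_n = 2.58 rad/s, ζ = 1.16

The closed-loop denominator is s(s+6) + 2.22·3 = s² + 6s + 6.66.
Matching s² + 2ζω_n s + ω_n²: ω_n = √6.66 = 2.581 rad/s and 2ζω_n = 6, so ζ = 6/(2·2.581) = 1.16.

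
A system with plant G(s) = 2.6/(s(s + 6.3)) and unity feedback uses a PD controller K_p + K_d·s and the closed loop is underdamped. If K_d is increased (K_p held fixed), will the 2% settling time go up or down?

Characteristic equation s² + (6.3 + 2.6K_d)s + 2.6K_p = 0: raising K_d increases ζω_n = (6.3+2.6K_d)/2 while the loop stays underdamped, so T_s ≈ 4/(ζω_n) decreases.

decrease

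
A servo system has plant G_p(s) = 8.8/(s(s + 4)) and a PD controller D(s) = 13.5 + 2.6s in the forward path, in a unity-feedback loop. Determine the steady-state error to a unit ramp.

The loop has one pole at the origin (type 1). Velocity error constant K_v = lim_{s→0} s·D(s)G_p(s) = 13.5·8.8/4 = 29.7.
Steady-state error to a unit ramp: e_ss = 1/K_v = 0.0337.

0.0337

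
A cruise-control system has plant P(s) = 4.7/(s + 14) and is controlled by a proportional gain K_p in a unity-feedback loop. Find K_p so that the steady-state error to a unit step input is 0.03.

K_p = 96.3

The loop is type 0, so e_ss(step) = 1/(1 + K_pos) with K_pos = K_p·P(0).
P(0) = 0.3357. Require 1/(1 + K_p·0.3357) = 0.03, so 1 + 0.3357·K_p = 33.33.
K_p = (33.33 − 1)/0.3357 = 96.3.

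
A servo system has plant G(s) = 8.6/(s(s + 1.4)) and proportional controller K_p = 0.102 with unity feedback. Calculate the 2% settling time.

T_s ≈ 5.71 s

The closed-loop denominator s² + 1.4s + 0.8772 gives ω_n = √0.8772 = 0.9366 and ζ = 1.4/(2ω_n) = 0.7474.
2% settling time T_s ≈ 4/(ζω_n) = 4/0.7 = 5.71 s.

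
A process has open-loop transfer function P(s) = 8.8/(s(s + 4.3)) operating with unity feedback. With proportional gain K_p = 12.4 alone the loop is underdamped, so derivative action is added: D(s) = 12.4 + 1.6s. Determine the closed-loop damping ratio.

ζ = 0.88

Forward path: (12.4 + 1.6s)·8.8/(s(s+4.3)). The closed-loop characteristic equation is s² + (4.3 + 8.8·1.6)s + 8.8·12.4 = 0.
That is s² + 18.38s + 109.1 = 0, so ω_n = 10.45 rad/s and ζ = 18.38/(2·10.45) = 0.8798.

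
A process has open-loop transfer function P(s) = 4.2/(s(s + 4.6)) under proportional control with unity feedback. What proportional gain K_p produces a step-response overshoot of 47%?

K_p = 23.1

From %OS = 100·exp(−πζ/√(1−ζ²)) = 47%, ζ = −ln(0.47)/√(π²+ln²(0.47)) = 0.2337.
Characteristic equation s² + 4.6s + 4.2K_p = 0 gives ζ = 4.6/(2√(4.2K_p)).
Setting ζ = 0.2337: √(4.2K_p) = 4.6/(2·0.2337) = 9.843, so K_p = 96.88/4.2 = 23.1.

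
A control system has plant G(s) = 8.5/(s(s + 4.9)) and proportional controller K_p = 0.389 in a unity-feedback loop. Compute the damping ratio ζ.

ζ = 1.35

1 + K_p·G(s) = 0 gives s² + 4.9s + 3.307 = 0.
So ω_n² = 3.307 ⇒ ω_n = 1.818 rad/s, and ζ = 4.9/(2ω_n) = 1.35.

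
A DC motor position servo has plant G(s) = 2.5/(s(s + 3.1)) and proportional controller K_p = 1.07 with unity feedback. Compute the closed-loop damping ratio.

1 + K_p·G(s) = 0 gives s² + 3.1s + 2.675 = 0.
Matching s² + 2ζω_n s + ω_n²: ω_n = √2.675 = 1.636 rad/s and 2ζω_n = 3.1, so ζ = 3.1/(2·1.636) = 0.948.

ζ = 0.948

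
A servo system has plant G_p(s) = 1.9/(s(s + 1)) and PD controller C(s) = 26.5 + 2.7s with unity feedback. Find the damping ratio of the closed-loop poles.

Forward path: (26.5 + 2.7s)·1.9/(s(s+1)). The closed-loop characteristic equation is s² + (1 + 1.9·2.7)s + 1.9·26.5 = 0.
That is s² + 6.13s + 50.35 = 0, so ω_n = 7.096 rad/s and ζ = 6.13/(2·7.096) = 0.4319.

ζ = 0.432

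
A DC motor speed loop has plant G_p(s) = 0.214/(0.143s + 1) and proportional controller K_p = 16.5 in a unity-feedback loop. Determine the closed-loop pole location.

Closed loop: T(s) = K_p·G_p/(1+K_p·G_p) = 3.531/(0.143s + 1 + 3.531), with pole at s = −(1 + 3.531)/0.143 = −31.69.

s = -31.69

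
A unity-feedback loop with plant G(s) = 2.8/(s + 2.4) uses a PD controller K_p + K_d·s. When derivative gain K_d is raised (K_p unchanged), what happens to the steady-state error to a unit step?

unchanged

At s = 0 the derivative term contributes nothing: C(0) = K_p regardless of K_d, so K_pos = K_p·G(0) and e_ss are unchanged.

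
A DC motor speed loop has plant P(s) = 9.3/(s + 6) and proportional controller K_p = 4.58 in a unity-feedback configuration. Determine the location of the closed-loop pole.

Closed-loop transfer function: T(s) = K_p·P(s)/(1 + K_p·P(s)) = 42.59/(s + 6 + 42.59) = 42.59/(s + 48.59).
The closed-loop pole is at s = −48.59.

s = -48.59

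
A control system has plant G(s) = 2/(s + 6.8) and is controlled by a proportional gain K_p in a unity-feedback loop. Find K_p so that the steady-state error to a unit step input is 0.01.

K_p = 337

Steady-state error for a unit step on this type-0 loop is 1/(1 + K_p·G(0)).
G(0) = 0.2941. Require 1/(1 + K_p·0.2941) = 0.01, so 1 + 0.2941·K_p = 100.
K_p = (100 − 1)/0.2941 = 337.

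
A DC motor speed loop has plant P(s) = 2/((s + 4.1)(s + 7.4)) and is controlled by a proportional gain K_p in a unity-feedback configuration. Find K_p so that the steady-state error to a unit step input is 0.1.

Steady-state error for a unit step on this type-0 loop is 1/(1 + K_p·P(0)).
P(0) = 0.06592. Require 1/(1 + K_p·0.06592) = 0.1, so 1 + 0.06592·K_p = 10.
K_p = (10 − 1)/0.06592 = 137.

K_p = 137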